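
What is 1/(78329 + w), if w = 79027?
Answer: 1/157356 ≈ 6.3550e-6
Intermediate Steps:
1/(78329 + w) = 1/(78329 + 79027) = 1/157356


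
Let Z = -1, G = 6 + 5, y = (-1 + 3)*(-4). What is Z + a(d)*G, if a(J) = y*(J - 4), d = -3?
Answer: 615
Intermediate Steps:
y = -8 (y = 2*(-4) = -8)
a(J) = 32 - 8*J (a(J) = -8*(J - 4) = -8*(-4 + J) = 32 - 8*J)
G = 11
Z + a(d)*G = -1 + (32 - 8*(-3))*11 = -1 + (32 + 24)*11 = -1 + 56*11 = -1 + 616 = 615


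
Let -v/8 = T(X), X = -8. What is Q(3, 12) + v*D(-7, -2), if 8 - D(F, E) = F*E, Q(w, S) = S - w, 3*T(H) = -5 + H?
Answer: -199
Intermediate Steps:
T(H) = -5/3 + H/3 (T(H) = (-5 + H)/3 = -5/3 + H/3)
v = 104/3 (v = -8*(-5/3 + (⅓)*(-8)) = -8*(-5/3 - 8/3) = -8*(-13/3) = 104/3 ≈ 34.667)
D(F, E) = 8 - E*F (D(F, E) = 8 - F*E = 8 - E*F)
Q(3, 12) + v*D(-7, -2) = (12 - 1*3) + 104*(8 - 1*(-2)*(-7))/3 = (12 - 3) + 104*(8 - 14)/3 = 9 + (104/3)*(-6) = 9 - 208 = -199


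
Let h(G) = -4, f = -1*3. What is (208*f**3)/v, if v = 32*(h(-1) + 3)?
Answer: 351/2 ≈ 175.50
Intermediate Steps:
f = -3
v = -32 (v = 32*(-4 + 3) = 32*(-1) = -32)
(208*f**3)/v = (208*(-3)**3)/(-32) = (208*(-27))*(-1/32) = -5616*(-1/32) = 351/2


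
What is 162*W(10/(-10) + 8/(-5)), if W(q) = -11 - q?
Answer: -6804/5 ≈ -1360.8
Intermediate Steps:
162*W(10/(-10) + 8/(-5)) = 162*(-11 - (10/(-10) + 8/(-5))) = 162*(-11 - (10*(-⅒) + 8*(-⅕))) = 162*(-11 - (-1 - 8/5)) = 162*(-11 - 1*(-13/5)) = 162*(-11 + 13/5) = 162*(-42/5) = -6804/5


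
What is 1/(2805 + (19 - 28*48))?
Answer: 1/1480 ≈ 0.00067568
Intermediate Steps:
1/(2805 + (19 - 28*48)) = 1/(2805 + (19 - 1344)) = 1/(2805 - 1325) = 1/1480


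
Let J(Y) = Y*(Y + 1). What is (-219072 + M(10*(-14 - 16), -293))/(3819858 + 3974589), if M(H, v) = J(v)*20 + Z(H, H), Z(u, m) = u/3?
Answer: 497316/2598149 ≈ 0.19141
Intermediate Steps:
Z(u, m) = u/3 (Z(u, m) = u*(⅓) = u/3)
J(Y) = Y*(1 + Y)
M(H, v) = H/3 + 20*v*(1 + v) (M(H, v) = (v*(1 + v))*20 + H/3 = 20*v*(1 + v) + H/3 = H/3 + 20*v*(1 + v))
(-219072 + M(10*(-14 - 16), -293))/(3819858 + 3974589) = (-219072 + ((10*(-14 - 16))/3 + 20*(-293)*(1 - 293)))/(3819858 + 3974589) = (-219072 + ((10*(-30))/3 + 20*(-293)*(-292)))/7794447 = (-219072 + ((⅓)*(-300) + 1711120))*(1/7794447) = (-219072 + (-100 + 1711120))*(1/7794447) = (-219072 + 1711020)*(1/7794447) = 1491948*(1/7794447) = 497316/2598149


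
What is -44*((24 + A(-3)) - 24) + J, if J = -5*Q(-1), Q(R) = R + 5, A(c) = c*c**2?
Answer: 1168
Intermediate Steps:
A(c) = c**3
Q(R) = 5 + R
J = -20 (J = -5*(5 - 1) = -5*4 = -20)
-44*((24 + A(-3)) - 24) + J = -44*((24 + (-3)**3) - 24) - 20 = -44*((24 - 27) - 24) - 20 = -44*(-3 - 24) - 20 = -44*(-27) - 20 = 1188 - 20 = 1168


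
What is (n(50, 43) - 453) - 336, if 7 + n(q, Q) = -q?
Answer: -846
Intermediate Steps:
n(q, Q) = -7 - q
(n(50, 43) - 453) - 336 = ((-7 - 1*50) - 453) - 336 = ((-7 - 50) - 453) - 336 = (-57 - 453) - 336 = -510 - 336 = -846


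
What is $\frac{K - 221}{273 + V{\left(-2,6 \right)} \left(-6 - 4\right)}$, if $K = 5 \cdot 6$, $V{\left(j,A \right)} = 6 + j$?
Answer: $- \frac{191}{233} \approx -0.81974$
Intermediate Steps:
$K = 30$
$\frac{K - 221}{273 + V{\left(-2,6 \right)} \left(-6 - 4\right)} = \frac{30 - 221}{273 + \left(6 - 2\right) \left(-6 - 4\right)} = - \frac{191}{273 + 4 \left(-10\right)} = - \frac{191}{273 - 40} = - \frac{191}{233}$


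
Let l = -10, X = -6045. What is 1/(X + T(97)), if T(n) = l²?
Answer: -1/5945 ≈ -0.00016821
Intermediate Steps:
T(n) = 100 (T(n) = (-10)² = 100)
1/(X + T(97)) = 1/(-6045 + 100) = 1/(-5945) = -1/5945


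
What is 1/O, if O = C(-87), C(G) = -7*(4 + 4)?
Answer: -1/56 ≈ -0.017857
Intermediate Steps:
C(G) = -56 (C(G) = -7*8 = -56)
O = -56
1/O = 1/(-56) = -1/56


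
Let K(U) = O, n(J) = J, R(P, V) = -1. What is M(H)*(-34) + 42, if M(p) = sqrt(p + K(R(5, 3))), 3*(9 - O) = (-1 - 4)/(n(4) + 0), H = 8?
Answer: 42 - 17*sqrt(627)/3 ≈ -99.893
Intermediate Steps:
O = 113/12 (O = 9 - (-1 - 4)/(3*(4 + 0)) = 9 - (-5)/(3*4) = 9 - 1/3*(-5/4) = 9 + 5/12 = 113/12 ≈ 9.4167)
K(U) = 113/12
M(p) = sqrt(113/12 + p) (M(p) = sqrt(p + 113/12) = sqrt(113/12 + p))
M(H)*(-34) + 42 = (sqrt(339 + 36*8)/6)*(-34) + 42 = (sqrt(339 + 288)/6)*(-34) + 42 = (sqrt(627)/6)*(-34) + 42 = -17*sqrt(627)/3 + 42 = 42 - 17*sqrt(627)/3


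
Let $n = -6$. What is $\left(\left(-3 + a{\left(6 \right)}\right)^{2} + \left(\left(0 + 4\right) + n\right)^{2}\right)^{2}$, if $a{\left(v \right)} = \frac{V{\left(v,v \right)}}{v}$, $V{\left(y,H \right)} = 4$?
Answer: $\frac{7225}{81} \approx 89.198$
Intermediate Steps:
$a{\left(v \right)} = \frac{4}{v}$
$\left(\left(-3 + a{\left(6 \right)}\right)^{2} + \left(\left(0 + 4\right) + n\right)^{2}\right)^{2} = \left(\left(-3 + \frac{4}{6}\right)^{2} + \left(\left(0 + 4\right) - 6\right)^{2}\right)^{2} = \left(\left(-3 + 4 \cdot \frac{1}{6}\right)^{2} + \left(4 - 6\right)^{2}\right)^{2} = \left(\left(-3 + \frac{2}{3}\right)^{2} + \left(-2\right)^{2}\right)^{2} = \left(\left(- \frac{7}{3}\right)^{2} + 4\right)^{2} = \left(\frac{49}{9} + 4\right)^{2} = \left(\frac{85}{9}\right)^{2} = \frac{7225}{81}$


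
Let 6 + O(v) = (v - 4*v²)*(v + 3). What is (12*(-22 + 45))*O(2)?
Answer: -20976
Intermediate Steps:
O(v) = -6 + (3 + v)*(v - 4*v²) (O(v) = -6 + (v - 4*v²)*(v + 3) = -6 + (v - 4*v²)*(3 + v) = -6 + (3 + v)*(v - 4*v²))
(12*(-22 + 45))*O(2) = (12*(-22 + 45))*(-6 - 11*2² - 4*2³ + 3*2) = (12*23)*(-6 - 11*4 - 4*8 + 6) = 276*(-6 - 44 - 32 + 6) = 276*(-76) = -20976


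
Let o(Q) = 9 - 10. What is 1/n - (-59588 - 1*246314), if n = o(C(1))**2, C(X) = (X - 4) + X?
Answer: 305903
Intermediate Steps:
C(X) = -4 + 2*X (C(X) = (-4 + X) + X = -4 + 2*X)
o(Q) = -1
n = 1 (n = (-1)**2 = 1)
1/n - (-59588 - 1*246314) = 1/1 - (-59588 - 1*246314) = 1 - (-59588 - 246314) = 1 - 1*(-305902) = 1 + 305902 = 305903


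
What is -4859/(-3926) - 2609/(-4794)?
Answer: 8384245/4705311 ≈ 1.7819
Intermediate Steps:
-4859/(-3926) - 2609/(-4794) = -4859*(-1/3926) - 2609*(-1/4794) = 4859/3926 + 2609/4794 = 8384245/4705311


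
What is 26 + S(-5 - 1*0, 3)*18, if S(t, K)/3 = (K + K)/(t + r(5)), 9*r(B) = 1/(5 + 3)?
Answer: -13994/359 ≈ -38.980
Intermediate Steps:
r(B) = 1/72 (r(B) = 1/(9*(5 + 3)) = (⅑)/8 = (⅑)*(⅛) = 1/72)
S(t, K) = 6*K/(1/72 + t) (S(t, K) = 3*((K + K)/(t + 1/72)) = 3*((2*K)/(1/72 + t)) = 3*(2*K/(1/72 + t)) = 6*K/(1/72 + t))
26 + S(-5 - 1*0, 3)*18 = 26 + (432*3/(1 + 72*(-5 - 1*0)))*18 = 26 + (432*3/(1 + 72*(-5 + 0)))*18 = 26 + (432*3/(1 + 72*(-5)))*18 = 26 + (432*3/(1 - 360))*18 = 26 + (432*3/(-359))*18 = 26 + (432*3*(-1/359))*18 = 26 - 1296/359*18 = 26 - 23328/359 = -13994/359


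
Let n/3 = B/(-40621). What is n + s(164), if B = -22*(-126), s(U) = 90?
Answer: 521082/5803 ≈ 89.795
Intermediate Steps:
B = 2772
n = -1188/5803 (n = 3*(2772/(-40621)) = 3*(2772*(-1/40621)) = 3*(-396/5803) = -1188/5803 ≈ -0.20472)
n + s(164) = -1188/5803 + 90 = 521082/5803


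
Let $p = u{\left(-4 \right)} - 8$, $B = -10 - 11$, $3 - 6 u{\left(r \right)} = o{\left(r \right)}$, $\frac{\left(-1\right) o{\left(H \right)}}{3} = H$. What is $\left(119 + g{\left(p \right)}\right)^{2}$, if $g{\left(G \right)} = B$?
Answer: $9604$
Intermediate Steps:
$o{\left(H \right)} = - 3 H$
$u{\left(r \right)} = \frac{1}{2} + \frac{r}{2}$ ($u{\left(r \right)} = \frac{1}{2} - \frac{\left(-3\right) r}{6} = \frac{1}{2} + \frac{r}{2}$)
$B = -21$
$p = - \frac{19}{2}$ ($p = \left(\frac{1}{2} + \frac{1}{2} \left(-4\right)\right) - 8 = \left(\frac{1}{2} - 2\right) - 8 = - \frac{3}{2} - 8 = - \frac{19}{2} \approx -9.5$)
$g{\left(G \right)} = -21$
$\left(119 + g{\left(p \right)}\right)^{2} = \left(119 - 21\right)^{2} = 98^{2} = 9604$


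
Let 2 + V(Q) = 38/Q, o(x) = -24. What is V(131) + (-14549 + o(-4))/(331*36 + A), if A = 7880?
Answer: -6343367/2593276 ≈ -2.4461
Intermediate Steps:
V(Q) = -2 + 38/Q
V(131) + (-14549 + o(-4))/(331*36 + A) = (-2 + 38/131) + (-14549 - 24)/(331*36 + 7880) = (-2 + 38*(1/131)) - 14573/(11916 + 7880) = (-2 + 38/131) - 14573/19796 = -224/131 - 14573*1/19796 = -224/131 - 14573/19796 = -6343367/2593276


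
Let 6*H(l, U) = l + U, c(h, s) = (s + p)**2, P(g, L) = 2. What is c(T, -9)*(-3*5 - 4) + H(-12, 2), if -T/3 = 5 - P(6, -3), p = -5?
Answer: -11177/3 ≈ -3725.7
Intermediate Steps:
T = -9 (T = -3*(5 - 1*2) = -3*(5 - 2) = -3*3 = -9)
c(h, s) = (-5 + s)**2 (c(h, s) = (s - 5)**2 = (-5 + s)**2)
H(l, U) = U/6 + l/6 (H(l, U) = (l + U)/6 = (U + l)/6 = U/6 + l/6)
c(T, -9)*(-3*5 - 4) + H(-12, 2) = (-5 - 9)**2*(-3*5 - 4) + ((1/6)*2 + (1/6)*(-12)) = (-14)**2*(-15 - 4) + (1/3 - 2) = 196*(-19) - 5/3 = -3724 - 5/3 = -11177/3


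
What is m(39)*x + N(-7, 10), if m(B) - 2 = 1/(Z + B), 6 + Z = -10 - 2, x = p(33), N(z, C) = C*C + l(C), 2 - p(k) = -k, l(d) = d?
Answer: 545/3 ≈ 181.67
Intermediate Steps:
p(k) = 2 + k (p(k) = 2 - (-1)*k = 2 + k)
N(z, C) = C + C**2 (N(z, C) = C*C + C = C**2 + C = C + C**2)
x = 35 (x = 2 + 33 = 35)
Z = -18 (Z = -6 + (-10 - 2) = -6 - 12 = -18)
m(B) = 2 + 1/(-18 + B)
m(39)*x + N(-7, 10) = ((-35 + 2*39)/(-18 + 39))*35 + 10*(1 + 10) = ((-35 + 78)/21)*35 + 10*11 = ((1/21)*43)*35 + 110 = (43/21)*35 + 110 = 215/3 + 110 = 545/3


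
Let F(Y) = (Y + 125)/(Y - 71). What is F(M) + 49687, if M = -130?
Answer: 9987092/201 ≈ 49687.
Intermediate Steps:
F(Y) = (125 + Y)/(-71 + Y)
F(M) + 49687 = (125 - 130)/(-71 - 130) + 49687 = -5/(-201) + 49687 = -1/201*(-5) + 49687 = 5/201 + 49687 = 9987092/201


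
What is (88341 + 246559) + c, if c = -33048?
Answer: 301852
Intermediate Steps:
(88341 + 246559) + c = (88341 + 246559) - 33048 = 334900 - 33048 = 301852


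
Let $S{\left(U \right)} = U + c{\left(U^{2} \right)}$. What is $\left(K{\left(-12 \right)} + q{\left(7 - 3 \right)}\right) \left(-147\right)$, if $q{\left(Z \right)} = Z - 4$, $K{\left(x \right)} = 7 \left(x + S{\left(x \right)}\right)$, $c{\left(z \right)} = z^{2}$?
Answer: $-21312648$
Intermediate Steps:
$S{\left(U \right)} = U + U^{4}$ ($S{\left(U \right)} = U + \left(U^{2}\right)^{2} = U + U^{4}$)
$K{\left(x \right)} = 7 x^{4} + 14 x$ ($K{\left(x \right)} = 7 \left(x + \left(x + x^{4}\right)\right) = 7 \left(x^{4} + 2 x\right) = 7 x^{4} + 14 x$)
$q{\left(Z \right)} = -4 + Z$
$\left(K{\left(-12 \right)} + q{\left(7 - 3 \right)}\right) \left(-147\right) = \left(7 \left(-12\right) \left(2 + \left(-12\right)^{3}\right) + \left(-4 + \left(7 - 3\right)\right)\right) \left(-147\right) = \left(7 \left(-12\right) \left(2 - 1728\right) + \left(-4 + \left(7 - 3\right)\right)\right) \left(-147\right) = \left(7 \left(-12\right) \left(-1726\right) + \left(-4 + 4\right)\right) \left(-147\right) = \left(144984 + 0\right) \left(-147\right) = 144984 \left(-147\right) = -21312648$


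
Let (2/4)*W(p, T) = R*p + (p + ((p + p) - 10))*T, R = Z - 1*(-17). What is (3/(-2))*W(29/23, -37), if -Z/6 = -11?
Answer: -23094/23 ≈ -1004.1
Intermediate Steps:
Z = 66 (Z = -6*(-11) = 66)
R = 83 (R = 66 - 1*(-17) = 66 + 17 = 83)
W(p, T) = 166*p + 2*T*(-10 + 3*p) (W(p, T) = 2*(83*p + (p + ((p + p) - 10))*T) = 2*(83*p + (p + (2*p - 10))*T) = 2*(83*p + (p + (-10 + 2*p))*T) = 2*(83*p + (-10 + 3*p)*T) = 2*(83*p + T*(-10 + 3*p)) = 166*p + 2*T*(-10 + 3*p))
(3/(-2))*W(29/23, -37) = (3/(-2))*(-20*(-37) + 166*(29/23) + 6*(-37)*(29/23)) = (3*(-½))*(740 + 166*(29*(1/23)) + 6*(-37)*(29*(1/23))) = -3*(740 + 166*(29/23) + 6*(-37)*(29/23))/2 = -3*(740 + 4814/23 - 6438/23)/2 = -3/2*15396/23 = -23094/23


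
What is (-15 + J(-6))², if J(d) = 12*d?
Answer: 7569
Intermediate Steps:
(-15 + J(-6))² = (-15 + 12*(-6))² = (-15 - 72)² = (-87)² = 7569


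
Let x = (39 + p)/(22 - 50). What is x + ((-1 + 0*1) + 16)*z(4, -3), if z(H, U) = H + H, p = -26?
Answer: 3347/28 ≈ 119.54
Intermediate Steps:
z(H, U) = 2*H
x = -13/28 (x = (39 - 26)/(22 - 50) = 13/(-28) = 13*(-1/28) = -13/28 ≈ -0.46429)
x + ((-1 + 0*1) + 16)*z(4, -3) = -13/28 + ((-1 + 0*1) + 16)*(2*4) = -13/28 + ((-1 + 0) + 16)*8 = -13/28 + (-1 + 16)*8 = -13/28 + 15*8 = -13/28 + 120 = 3347/28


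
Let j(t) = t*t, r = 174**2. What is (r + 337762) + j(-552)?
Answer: 672742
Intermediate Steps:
r = 30276
j(t) = t**2
(r + 337762) + j(-552) = (30276 + 337762) + (-552)**2 = 368038 + 304704 = 672742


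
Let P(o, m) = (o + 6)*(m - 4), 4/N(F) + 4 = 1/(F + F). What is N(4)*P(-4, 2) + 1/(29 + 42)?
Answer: 9119/2201 ≈ 4.1431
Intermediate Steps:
N(F) = 4/(-4 + 1/(2*F)) (N(F) = 4/(-4 + 1/(F + F)) = 4/(-4 + 1/(2*F)))
P(o, m) = (-4 + m)*(6 + o) (P(o, m) = (6 + o)*(-4 + m) = (-4 + m)*(6 + o))
N(4)*P(-4, 2) + 1/(29 + 42) = (-8*4/(-1 + 8*4))*(-24 - 4*(-4) + 6*2 + 2*(-4)) + 1/(29 + 42) = (-8*4/(-1 + 32))*(-24 + 16 + 12 - 8) + 1/71 = -8*4/31*(-4) + 1/71 = -8*4*1/31*(-4) + 1/71 = -32/31*(-4) + 1/71 = 128/31 + 1/71 = 9119/2201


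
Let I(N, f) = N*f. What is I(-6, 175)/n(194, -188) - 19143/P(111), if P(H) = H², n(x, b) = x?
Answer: -925044/132793 ≈ -6.9661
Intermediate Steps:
I(-6, 175)/n(194, -188) - 19143/P(111) = -6*175/194 - 19143/(111²) = -1050*1/194 - 19143/12321 = -525/97 - 19143*1/12321 = -525/97 - 2127/1369 = -925044/132793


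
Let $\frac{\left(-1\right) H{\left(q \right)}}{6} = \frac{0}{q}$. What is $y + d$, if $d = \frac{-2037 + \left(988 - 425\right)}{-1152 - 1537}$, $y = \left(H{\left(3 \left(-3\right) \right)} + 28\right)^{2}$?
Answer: $\frac{2109650}{2689} \approx 784.55$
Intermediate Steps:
$H{\left(q \right)} = 0$ ($H{\left(q \right)} = - 6 \frac{0}{q} = \left(-6\right) 0 = 0$)
$y = 784$ ($y = \left(0 + 28\right)^{2} = 28^{2} = 784$)
$d = \frac{1474}{2689}$ ($d = \frac{-2037 + \left(988 - 425\right)}{-2689} = \left(-2037 + 563\right) \left(- \frac{1}{2689}\right) = \left(-1474\right) \left(- \frac{1}{2689}\right) = \frac{1474}{2689} \approx 0.54816$)
$y + d = 784 + \frac{1474}{2689} = \frac{2109650}{2689}$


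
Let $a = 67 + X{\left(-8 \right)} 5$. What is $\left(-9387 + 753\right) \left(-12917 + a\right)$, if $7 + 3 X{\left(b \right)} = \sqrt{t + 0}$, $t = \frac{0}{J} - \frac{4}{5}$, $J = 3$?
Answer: $111047630 - 5756 i \sqrt{5} \approx 1.1105 \cdot 10^{8} - 12871.0 i$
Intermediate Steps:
$t = - \frac{4}{5}$ ($t = \frac{0}{3} - \frac{4}{5} = 0 \cdot \frac{1}{3} - \frac{4}{5} = 0 - \frac{4}{5} = - \frac{4}{5} \approx -0.8$)
$X{\left(b \right)} = - \frac{7}{3} + \frac{2 i \sqrt{5}}{15}$ ($X{\left(b \right)} = - \frac{7}{3} + \frac{\sqrt{- \frac{4}{5} + 0}}{3} = - \frac{7}{3} + \frac{\sqrt{- \frac{4}{5}}}{3} = - \frac{7}{3} + \frac{\frac{2}{5} i \sqrt{5}}{3} = - \frac{7}{3} + \frac{2 i \sqrt{5}}{15}$)
$a = \frac{166}{3} + \frac{2 i \sqrt{5}}{3}$ ($a = 67 + \left(- \frac{7}{3} + \frac{2 i \sqrt{5}}{15}\right) 5 = 67 - \left(\frac{35}{3} - \frac{2 i \sqrt{5}}{3}\right) = \frac{166}{3} + \frac{2 i \sqrt{5}}{3} \approx 55.333 + 1.4907 i$)
$\left(-9387 + 753\right) \left(-12917 + a\right) = \left(-9387 + 753\right) \left(-12917 + \left(\frac{166}{3} + \frac{2 i \sqrt{5}}{3}\right)\right) = - 8634 \left(- \frac{38585}{3} + \frac{2 i \sqrt{5}}{3}\right) = 111047630 - 5756 i \sqrt{5}$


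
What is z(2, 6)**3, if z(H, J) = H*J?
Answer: 1728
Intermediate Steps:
z(2, 6)**3 = (2*6)**3 = 12**3 = 1728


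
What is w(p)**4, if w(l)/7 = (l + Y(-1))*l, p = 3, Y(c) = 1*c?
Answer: 3111696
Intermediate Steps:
Y(c) = c
w(l) = 7*l*(-1 + l) (w(l) = 7*((l - 1)*l) = 7*((-1 + l)*l) = 7*(l*(-1 + l)) = 7*l*(-1 + l))
w(p)**4 = (7*3*(-1 + 3))**4 = (7*3*2)**4 = 42**4 = 3111696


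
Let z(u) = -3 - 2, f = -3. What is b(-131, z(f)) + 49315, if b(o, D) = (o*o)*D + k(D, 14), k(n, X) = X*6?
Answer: -36406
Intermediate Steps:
z(u) = -5
k(n, X) = 6*X
b(o, D) = 84 + D*o² (b(o, D) = (o*o)*D + 6*14 = o²*D + 84 = D*o² + 84 = 84 + D*o²)
b(-131, z(f)) + 49315 = (84 - 5*(-131)²) + 49315 = (84 - 5*17161) + 49315 = (84 - 85805) + 49315 = -85721 + 49315 = -36406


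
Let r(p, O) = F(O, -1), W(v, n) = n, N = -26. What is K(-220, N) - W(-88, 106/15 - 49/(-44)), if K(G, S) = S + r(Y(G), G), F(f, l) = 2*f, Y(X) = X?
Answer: -312959/660 ≈ -474.18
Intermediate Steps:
r(p, O) = 2*O
K(G, S) = S + 2*G
K(-220, N) - W(-88, 106/15 - 49/(-44)) = (-26 + 2*(-220)) - (106/15 - 49/(-44)) = (-26 - 440) - (106*(1/15) - 49*(-1/44)) = -466 - (106/15 + 49/44) = -466 - 1*5399/660 = -466 - 5399/660 = -312959/660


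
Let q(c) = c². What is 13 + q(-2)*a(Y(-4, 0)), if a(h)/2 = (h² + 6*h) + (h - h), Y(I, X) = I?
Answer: -51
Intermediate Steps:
a(h) = 2*h² + 12*h (a(h) = 2*((h² + 6*h) + (h - h)) = 2*((h² + 6*h) + 0) = 2*(h² + 6*h) = 2*h² + 12*h)
13 + q(-2)*a(Y(-4, 0)) = 13 + (-2)²*(2*(-4)*(6 - 4)) = 13 + 4*(2*(-4)*2) = 13 + 4*(-16) = 13 - 64 = -51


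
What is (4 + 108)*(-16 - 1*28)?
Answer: -4928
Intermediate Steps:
(4 + 108)*(-16 - 1*28) = 112*(-16 - 28) = 112*(-44) = -4928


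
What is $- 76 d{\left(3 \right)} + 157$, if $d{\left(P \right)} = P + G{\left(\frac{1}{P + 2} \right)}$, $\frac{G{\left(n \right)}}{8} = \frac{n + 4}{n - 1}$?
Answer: $3121$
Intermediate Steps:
$G{\left(n \right)} = \frac{8 \left(4 + n\right)}{-1 + n}$ ($G{\left(n \right)} = 8 \frac{n + 4}{n - 1} = 8 \frac{4 + n}{-1 + n} = \frac{8 \left(4 + n\right)}{-1 + n}$)
$d{\left(P \right)} = P + \frac{8 \left(4 + \frac{1}{2 + P}\right)}{-1 + \frac{1}{2 + P}}$ ($d{\left(P \right)} = P + \frac{8 \left(4 + \frac{1}{P + 2}\right)}{-1 + \frac{1}{P + 2}} = P + \frac{8 \left(4 + \frac{1}{2 + P}\right)}{-1 + \frac{1}{2 + P}}$)
$- 76 d{\left(3 \right)} + 157 = - 76 \frac{-72 + 3^{2} - 93}{1 + 3} + 157 = - 76 \frac{-72 + 9 - 93}{4} + 157 = - 76 \cdot \frac{1}{4} \left(-156\right) + 157 = \left(-76\right) \left(-39\right) + 157 = 2964 + 157 = 3121$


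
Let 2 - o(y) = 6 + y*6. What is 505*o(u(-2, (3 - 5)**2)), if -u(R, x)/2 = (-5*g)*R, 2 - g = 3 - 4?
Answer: 179780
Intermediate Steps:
g = 3 (g = 2 - (3 - 4) = 2 - 1*(-1) = 2 + 1 = 3)
u(R, x) = 30*R (u(R, x) = -2*(-5*3)*R = -(-30)*R = 30*R)
o(y) = -4 - 6*y (o(y) = 2 - (6 + y*6) = 2 - (6 + 6*y) = 2 + (-6 - 6*y) = -4 - 6*y)
505*o(u(-2, (3 - 5)**2)) = 505*(-4 - 180*(-2)) = 505*(-4 - 6*(-60)) = 505*(-4 + 360) = 505*356 = 179780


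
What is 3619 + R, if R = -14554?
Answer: -10935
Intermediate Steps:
3619 + R = 3619 - 14554 = -10935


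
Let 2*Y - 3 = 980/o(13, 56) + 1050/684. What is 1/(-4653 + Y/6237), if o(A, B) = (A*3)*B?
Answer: -3081078/14336254703 ≈ -0.00021492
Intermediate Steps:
o(A, B) = 3*A*B (o(A, B) = (3*A)*B = 3*A*B)
Y = 1231/494 (Y = 3/2 + (980/((3*13*56)) + 1050/684)/2 = 3/2 + (980/2184 + 1050*(1/684))/2 = 3/2 + (980*(1/2184) + 175/114)/2 = 3/2 + (35/78 + 175/114)/2 = 3/2 + (½)*(490/247) = 3/2 + 245/247 = 1231/494 ≈ 2.4919)
1/(-4653 + Y/6237) = 1/(-4653 + (1231/494)/6237) = 1/(-4653 + (1231/494)*(1/6237)) = 1/(-4653 + 1231/3081078) = 1/(-14336254703/3081078) = -3081078/14336254703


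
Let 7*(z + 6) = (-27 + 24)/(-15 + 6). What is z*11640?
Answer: -485000/7 ≈ -69286.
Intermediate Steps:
z = -125/21 (z = -6 + ((-27 + 24)/(-15 + 6))/7 = -6 + (-3/(-9))/7 = -6 + (-3*(-⅑))/7 = -6 + (⅐)*(⅓) = -6 + 1/21 = -125/21 ≈ -5.9524)
z*11640 = -125/21*11640 = -485000/7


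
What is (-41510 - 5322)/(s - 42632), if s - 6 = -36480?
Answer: 23416/39553 ≈ 0.59202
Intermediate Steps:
s = -36474 (s = 6 - 36480 = -36474)
(-41510 - 5322)/(s - 42632) = (-41510 - 5322)/(-36474 - 42632) = -46832/(-79106) = -46832*(-1/79106) = 23416/39553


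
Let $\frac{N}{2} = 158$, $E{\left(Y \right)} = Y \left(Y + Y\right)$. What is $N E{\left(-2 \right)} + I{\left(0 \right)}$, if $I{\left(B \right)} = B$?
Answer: $2528$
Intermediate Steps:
$E{\left(Y \right)} = 2 Y^{2}$ ($E{\left(Y \right)} = Y 2 Y = 2 Y^{2}$)
$N = 316$ ($N = 2 \cdot 158 = 316$)
$N E{\left(-2 \right)} + I{\left(0 \right)} = 316 \cdot 2 \left(-2\right)^{2} + 0 = 316 \cdot 2 \cdot 4 + 0 = 316 \cdot 8 + 0 = 2528 + 0 = 2528$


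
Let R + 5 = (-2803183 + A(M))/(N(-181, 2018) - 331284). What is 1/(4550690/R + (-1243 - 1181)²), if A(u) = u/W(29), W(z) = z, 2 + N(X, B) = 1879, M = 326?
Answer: 16763983/120237331517843 ≈ 1.3942e-7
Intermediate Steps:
N(X, B) = 1877 (N(X, B) = -2 + 1879 = 1877)
A(u) = u/29
R = 33527966/9552803 (R = -5 + (-2803183 + (1/29)*326)/(1877 - 331284) = -5 + (-2803183 + 326/29)/(-329407) = -5 - 81291981/29*(-1/329407) = -5 + 81291981/9552803 = 33527966/9552803 ≈ 3.5098)
1/(4550690/R + (-1243 - 1181)²) = 1/(4550690/(33527966/9552803) + (-1243 - 1181)²) = 1/(4550690*(9552803/33527966) + (-2424)²) = 1/(21735922542035/16763983 + 5875776) = 1/(120237331517843/16763983) = 16763983/120237331517843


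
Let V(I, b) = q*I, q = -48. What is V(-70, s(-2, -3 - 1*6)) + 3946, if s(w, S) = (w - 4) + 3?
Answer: 7306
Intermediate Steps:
s(w, S) = -1 + w (s(w, S) = (-4 + w) + 3 = -1 + w)
V(I, b) = -48*I
V(-70, s(-2, -3 - 1*6)) + 3946 = -48*(-70) + 3946 = 3360 + 3946 = 7306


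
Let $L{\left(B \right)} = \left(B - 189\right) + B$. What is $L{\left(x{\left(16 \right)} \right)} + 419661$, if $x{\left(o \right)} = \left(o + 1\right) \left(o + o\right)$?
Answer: $420560$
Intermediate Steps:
$x{\left(o \right)} = 2 o \left(1 + o\right)$ ($x{\left(o \right)} = \left(1 + o\right) 2 o = 2 o \left(1 + o\right)$)
$L{\left(B \right)} = -189 + 2 B$ ($L{\left(B \right)} = \left(-189 + B\right) + B = -189 + 2 B$)
$L{\left(x{\left(16 \right)} \right)} + 419661 = \left(-189 + 2 \cdot 2 \cdot 16 \left(1 + 16\right)\right) + 419661 = \left(-189 + 2 \cdot 2 \cdot 16 \cdot 17\right) + 419661 = \left(-189 + 2 \cdot 544\right) + 419661 = \left(-189 + 1088\right) + 419661 = 899 + 419661 = 420560$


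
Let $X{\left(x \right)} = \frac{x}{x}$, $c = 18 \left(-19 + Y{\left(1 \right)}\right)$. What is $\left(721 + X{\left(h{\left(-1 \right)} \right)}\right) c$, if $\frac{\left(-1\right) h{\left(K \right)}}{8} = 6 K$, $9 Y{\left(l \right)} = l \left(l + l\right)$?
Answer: $-244036$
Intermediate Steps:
$Y{\left(l \right)} = \frac{2 l^{2}}{9}$ ($Y{\left(l \right)} = \frac{l \left(l + l\right)}{9} = \frac{l 2 l}{9} = \frac{2 l^{2}}{9}$)
$c = -338$ ($c = 18 \left(-19 + \frac{2 \cdot 1^{2}}{9}\right) = 18 \left(-19 + \frac{2}{9} \cdot 1\right) = 18 \left(-19 + \frac{2}{9}\right) = 18 \left(- \frac{169}{9}\right) = -338$)
$h{\left(K \right)} = - 48 K$ ($h{\left(K \right)} = - 8 \cdot 6 K = - 48 K$)
$X{\left(x \right)} = 1$
$\left(721 + X{\left(h{\left(-1 \right)} \right)}\right) c = \left(721 + 1\right) \left(-338\right) = 722 \left(-338\right) = -244036$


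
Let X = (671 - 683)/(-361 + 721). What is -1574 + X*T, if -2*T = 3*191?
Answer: -31289/20 ≈ -1564.4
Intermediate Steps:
T = -573/2 (T = -3*191/2 = -½*573 = -573/2 ≈ -286.50)
X = -1/30 (X = -12/360 = -12*1/360 = -1/30 ≈ -0.033333)
-1574 + X*T = -1574 - 1/30*(-573/2) = -1574 + 191/20 = -31289/20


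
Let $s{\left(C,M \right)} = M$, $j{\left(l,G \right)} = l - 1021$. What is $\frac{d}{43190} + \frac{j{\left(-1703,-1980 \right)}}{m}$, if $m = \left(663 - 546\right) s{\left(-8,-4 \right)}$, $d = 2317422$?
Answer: $\frac{50091794}{842205} \approx 59.477$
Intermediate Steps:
$j{\left(l,G \right)} = -1021 + l$ ($j{\left(l,G \right)} = l - 1021 = -1021 + l$)
$m = -468$ ($m = \left(663 - 546\right) \left(-4\right) = 117 \left(-4\right) = -468$)
$\frac{d}{43190} + \frac{j{\left(-1703,-1980 \right)}}{m} = \frac{2317422}{43190} + \frac{-1021 - 1703}{-468} = 2317422 \cdot \frac{1}{43190} - - \frac{227}{39} = \frac{1158711}{21595} + \frac{227}{39} = \frac{50091794}{842205}$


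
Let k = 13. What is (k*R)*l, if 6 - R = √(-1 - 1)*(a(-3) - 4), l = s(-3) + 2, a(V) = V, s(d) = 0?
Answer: 156 + 182*I*√2 ≈ 156.0 + 257.39*I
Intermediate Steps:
l = 2 (l = 0 + 2 = 2)
R = 6 + 7*I*√2 (R = 6 - √(-1 - 1)*(-3 - 4) = 6 - √(-2)*(-7) = 6 - I*√2*(-7) = 6 - (-7)*I*√2 = 6 + 7*I*√2 ≈ 6.0 + 9.8995*I)
(k*R)*l = (13*(6 + 7*I*√2))*2 = (78 + 91*I*√2)*2 = 156 + 182*I*√2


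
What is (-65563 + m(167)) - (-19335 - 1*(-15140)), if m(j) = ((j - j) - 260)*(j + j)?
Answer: -148208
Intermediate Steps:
m(j) = -520*j (m(j) = (0 - 260)*(2*j) = -520*j)
(-65563 + m(167)) - (-19335 - 1*(-15140)) = (-65563 - 520*167) - (-19335 - 1*(-15140)) = (-65563 - 86840) - (-19335 + 15140) = -152403 - 1*(-4195) = -152403 + 4195 = -148208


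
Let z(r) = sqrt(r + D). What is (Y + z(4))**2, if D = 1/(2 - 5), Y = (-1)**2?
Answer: (3 + sqrt(33))**2/9 ≈ 8.4964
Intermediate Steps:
Y = 1
D = -1/3 (D = 1/(-3) = -1/3 ≈ -0.33333)
z(r) = sqrt(-1/3 + r) (z(r) = sqrt(r - 1/3) = sqrt(-1/3 + r))
(Y + z(4))**2 = (1 + sqrt(-3 + 9*4)/3)**2 = (1 + sqrt(-3 + 36)/3)**2 = (1 + sqrt(33)/3)**2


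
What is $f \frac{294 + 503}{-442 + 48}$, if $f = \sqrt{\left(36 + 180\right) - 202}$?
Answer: $- \frac{797 \sqrt{14}}{394} \approx -7.5688$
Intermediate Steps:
$f = \sqrt{14}$ ($f = \sqrt{216 - 202} = \sqrt{14} \approx 3.7417$)
$f \frac{294 + 503}{-442 + 48} = \sqrt{14} \frac{294 + 503}{-442 + 48} = \sqrt{14} \frac{797}{-394} = \sqrt{14} \cdot 797 \left(- \frac{1}{394}\right) = \sqrt{14} \left(- \frac{797}{394}\right) = - \frac{797 \sqrt{14}}{394}$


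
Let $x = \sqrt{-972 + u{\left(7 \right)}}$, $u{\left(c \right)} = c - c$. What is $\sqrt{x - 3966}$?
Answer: $\sqrt{-3966 + 18 i \sqrt{3}} \approx 0.2475 + 62.977 i$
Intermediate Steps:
$u{\left(c \right)} = 0$
$x = 18 i \sqrt{3}$ ($x = \sqrt{-972 + 0} = \sqrt{-972} = 18 i \sqrt{3} \approx 31.177 i$)
$\sqrt{x - 3966} = \sqrt{18 i \sqrt{3} - 3966} = \sqrt{-3966 + 18 i \sqrt{3}}$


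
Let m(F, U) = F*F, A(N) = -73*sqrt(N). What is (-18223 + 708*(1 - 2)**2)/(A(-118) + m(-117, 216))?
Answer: -239762835/188017543 - 1278595*I*sqrt(118)/188017543 ≈ -1.2752 - 0.073871*I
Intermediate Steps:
m(F, U) = F**2
(-18223 + 708*(1 - 2)**2)/(A(-118) + m(-117, 216)) = (-18223 + 708*(1 - 2)**2)/(-73*I*sqrt(118) + (-117)**2) = (-18223 + 708*(-1)**2)/(-73*I*sqrt(118) + 13689) = (-18223 + 708*1)/(-73*I*sqrt(118) + 13689) = (-18223 + 708)/(13689 - 73*I*sqrt(118)) = -17515/(13689 - 73*I*sqrt(118))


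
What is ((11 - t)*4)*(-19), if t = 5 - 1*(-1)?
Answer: -380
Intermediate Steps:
t = 6 (t = 5 + 1 = 6)
((11 - t)*4)*(-19) = ((11 - 1*6)*4)*(-19) = ((11 - 6)*4)*(-19) = (5*4)*(-19) = 20*(-19) = -380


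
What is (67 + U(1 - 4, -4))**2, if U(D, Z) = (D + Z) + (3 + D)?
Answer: 3600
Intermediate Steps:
U(D, Z) = 3 + Z + 2*D
(67 + U(1 - 4, -4))**2 = (67 + (3 - 4 + 2*(1 - 4)))**2 = (67 + (3 - 4 + 2*(-3)))**2 = (67 + (3 - 4 - 6))**2 = (67 - 7)**2 = 60**2 = 3600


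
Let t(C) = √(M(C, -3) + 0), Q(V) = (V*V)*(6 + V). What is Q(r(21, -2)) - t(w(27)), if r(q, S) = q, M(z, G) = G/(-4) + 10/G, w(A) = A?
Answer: 11907 - I*√93/6 ≈ 11907.0 - 1.6073*I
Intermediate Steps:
M(z, G) = 10/G - G/4 (M(z, G) = G*(-¼) + 10/G = -G/4 + 10/G = 10/G - G/4)
Q(V) = V²*(6 + V)
t(C) = I*√93/6 (t(C) = √((10/(-3) - ¼*(-3)) + 0) = √((10*(-⅓) + ¾) + 0) = √((-10/3 + ¾) + 0) = √(-31/12 + 0) = √(-31/12) = I*√93/6)
Q(r(21, -2)) - t(w(27)) = 21²*(6 + 21) - I*√93/6 = 441*27 - I*√93/6 = 11907 - I*√93/6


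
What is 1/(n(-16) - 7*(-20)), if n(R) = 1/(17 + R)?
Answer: 1/141 ≈ 0.0070922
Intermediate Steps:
1/(n(-16) - 7*(-20)) = 1/(1/(17 - 16) - 7*(-20)) = 1/(1/1 + 140) = 1/(1 + 140) = 1/141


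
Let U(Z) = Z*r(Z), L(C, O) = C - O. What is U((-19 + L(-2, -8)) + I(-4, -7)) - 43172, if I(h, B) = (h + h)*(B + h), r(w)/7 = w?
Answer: -3797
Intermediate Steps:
r(w) = 7*w
I(h, B) = 2*h*(B + h) (I(h, B) = (2*h)*(B + h) = 2*h*(B + h))
U(Z) = 7*Z**2 (U(Z) = Z*(7*Z) = 7*Z**2)
U((-19 + L(-2, -8)) + I(-4, -7)) - 43172 = 7*((-19 + (-2 - 1*(-8))) + 2*(-4)*(-7 - 4))**2 - 43172 = 7*((-19 + (-2 + 8)) + 2*(-4)*(-11))**2 - 43172 = 7*((-19 + 6) + 88)**2 - 43172 = 7*(-13 + 88)**2 - 43172 = 7*75**2 - 43172 = 7*5625 - 43172 = 39375 - 43172 = -3797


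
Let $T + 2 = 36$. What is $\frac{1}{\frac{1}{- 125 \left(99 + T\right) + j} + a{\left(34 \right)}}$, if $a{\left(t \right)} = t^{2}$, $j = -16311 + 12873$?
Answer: $\frac{20063}{23192827} \approx 0.00086505$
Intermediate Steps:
$T = 34$ ($T = -2 + 36 = 34$)
$j = -3438$
$\frac{1}{\frac{1}{- 125 \left(99 + T\right) + j} + a{\left(34 \right)}} = \frac{1}{\frac{1}{- 125 \left(99 + 34\right) - 3438} + 34^{2}} = \frac{1}{\frac{1}{\left(-125\right) 133 - 3438} + 1156} = \frac{1}{\frac{1}{-16625 - 3438} + 1156} = \frac{1}{\frac{1}{-20063} + 1156} = \frac{1}{- \frac{1}{20063} + 1156} = \frac{1}{\frac{23192827}{20063}} = \frac{20063}{23192827}$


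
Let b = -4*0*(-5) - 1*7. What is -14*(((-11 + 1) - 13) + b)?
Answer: 420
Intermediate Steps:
b = -7 (b = 0*(-5) - 7 = 0 - 7 = -7)
-14*(((-11 + 1) - 13) + b) = -14*(((-11 + 1) - 13) - 7) = -14*((-10 - 13) - 7) = -14*(-23 - 7) = -14*(-30) = 420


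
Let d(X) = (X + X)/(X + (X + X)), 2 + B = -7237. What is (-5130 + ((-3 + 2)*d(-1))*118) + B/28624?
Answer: -447300341/85872 ≈ -5208.9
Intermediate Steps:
B = -7239 (B = -2 - 7237 = -7239)
d(X) = 2/3 (d(X) = (2*X)/(X + 2*X) = (2*X)/((3*X)) = (2*X)*(1/(3*X)) = 2/3)
(-5130 + ((-3 + 2)*d(-1))*118) + B/28624 = (-5130 + ((-3 + 2)*(2/3))*118) - 7239/28624 = (-5130 - 1*2/3*118) - 7239*1/28624 = (-5130 - 2/3*118) - 7239/28624 = (-5130 - 236/3) - 7239/28624 = -15626/3 - 7239/28624 = -447300341/85872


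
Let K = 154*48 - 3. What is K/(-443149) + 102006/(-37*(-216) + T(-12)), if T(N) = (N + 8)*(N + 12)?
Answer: 22594997/1772596 ≈ 12.747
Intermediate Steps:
T(N) = (8 + N)*(12 + N)
K = 7389 (K = 7392 - 3 = 7389)
K/(-443149) + 102006/(-37*(-216) + T(-12)) = 7389/(-443149) + 102006/(-37*(-216) + (96 + (-12)**2 + 20*(-12))) = 7389*(-1/443149) + 102006/(7992 + (96 + 144 - 240)) = -7389/443149 + 102006/(7992 + 0) = -7389/443149 + 102006/7992 = -7389/443149 + 102006*(1/7992) = -7389/443149 + 1889/148 = 22594997/1772596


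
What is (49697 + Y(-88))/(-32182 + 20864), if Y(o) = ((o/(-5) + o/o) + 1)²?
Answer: -1252029/282950 ≈ -4.4249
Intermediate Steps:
Y(o) = (2 - o/5)² (Y(o) = ((o*(-⅕) + 1) + 1)² = ((-o/5 + 1) + 1)² = ((1 - o/5) + 1)² = (2 - o/5)²)
(49697 + Y(-88))/(-32182 + 20864) = (49697 + (-10 - 88)²/25)/(-32182 + 20864) = (49697 + (1/25)*(-98)²)/(-11318) = (49697 + (1/25)*9604)*(-1/11318) = (49697 + 9604/25)*(-1/11318) = (1252029/25)*(-1/11318) = -1252029/282950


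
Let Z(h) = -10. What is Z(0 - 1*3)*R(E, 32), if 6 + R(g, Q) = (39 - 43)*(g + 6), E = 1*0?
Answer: 300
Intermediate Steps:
E = 0
R(g, Q) = -30 - 4*g (R(g, Q) = -6 + (39 - 43)*(g + 6) = -6 - 4*(6 + g) = -6 + (-24 - 4*g) = -30 - 4*g)
Z(0 - 1*3)*R(E, 32) = -10*(-30 - 4*0) = -10*(-30 + 0) = -10*(-30) = 300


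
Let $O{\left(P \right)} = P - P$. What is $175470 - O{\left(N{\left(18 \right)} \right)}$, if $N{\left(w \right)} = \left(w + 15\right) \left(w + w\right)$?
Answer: $175470$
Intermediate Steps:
$N{\left(w \right)} = 2 w \left(15 + w\right)$ ($N{\left(w \right)} = \left(15 + w\right) 2 w = 2 w \left(15 + w\right)$)
$O{\left(P \right)} = 0$
$175470 - O{\left(N{\left(18 \right)} \right)} = 175470 - 0 = 175470 + 0 = 175470$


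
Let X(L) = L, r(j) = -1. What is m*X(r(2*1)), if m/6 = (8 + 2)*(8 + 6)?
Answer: -840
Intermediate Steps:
m = 840 (m = 6*((8 + 2)*(8 + 6)) = 6*(10*14) = 6*140 = 840)
m*X(r(2*1)) = 840*(-1) = -840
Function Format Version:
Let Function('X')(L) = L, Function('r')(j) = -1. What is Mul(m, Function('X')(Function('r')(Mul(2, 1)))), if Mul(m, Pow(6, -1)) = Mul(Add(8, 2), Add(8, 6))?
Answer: -840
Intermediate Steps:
m = 840 (m = Mul(6, Mul(Add(8, 2), Add(8, 6))) = Mul(6, Mul(10, 14)) = Mul(6, 140) = 840)
Mul(m, Function('X')(Function('r')(Mul(2, 1)))) = Mul(840, -1) = -840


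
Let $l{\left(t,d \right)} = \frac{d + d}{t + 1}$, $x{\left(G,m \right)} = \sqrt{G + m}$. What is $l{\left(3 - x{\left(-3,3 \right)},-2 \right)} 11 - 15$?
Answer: $-26$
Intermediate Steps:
$l{\left(t,d \right)} = \frac{2 d}{1 + t}$
$l{\left(3 - x{\left(-3,3 \right)},-2 \right)} 11 - 15 = 2 \left(-2\right) \frac{1}{1 + \left(3 - \sqrt{-3 + 3}\right)} 11 - 15 = 2 \left(-2\right) \frac{1}{1 + \left(3 - \sqrt{0}\right)} 11 - 15 = 2 \left(-2\right) \frac{1}{1 + \left(3 - 0\right)} 11 - 15 = 2 \left(-2\right) \frac{1}{1 + \left(3 + 0\right)} 11 - 15 = 2 \left(-2\right) \frac{1}{1 + 3} \cdot 11 - 15 = 2 \left(-2\right) \frac{1}{4} \cdot 11 - 15 = \left(-1\right) 11 - 15 = -11 - 15 = -26$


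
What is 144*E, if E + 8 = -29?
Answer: -5328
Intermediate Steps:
E = -37 (E = -8 - 29 = -37)
144*E = 144*(-37) = -5328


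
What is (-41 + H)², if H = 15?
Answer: 676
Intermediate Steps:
(-41 + H)² = (-41 + 15)² = (-26)² = 676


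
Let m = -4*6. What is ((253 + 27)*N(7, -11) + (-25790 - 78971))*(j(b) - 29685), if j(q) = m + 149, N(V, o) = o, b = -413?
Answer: 3187779960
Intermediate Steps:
m = -24
j(q) = 125 (j(q) = -24 + 149 = 125)
((253 + 27)*N(7, -11) + (-25790 - 78971))*(j(b) - 29685) = ((253 + 27)*(-11) + (-25790 - 78971))*(125 - 29685) = (280*(-11) - 104761)*(-29560) = (-3080 - 104761)*(-29560) = -107841*(-29560) = 3187779960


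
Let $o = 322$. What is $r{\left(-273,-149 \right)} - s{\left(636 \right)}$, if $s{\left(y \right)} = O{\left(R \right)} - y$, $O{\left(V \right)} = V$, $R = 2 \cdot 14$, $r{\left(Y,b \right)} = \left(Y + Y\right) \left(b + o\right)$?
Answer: $-93850$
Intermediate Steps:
$r{\left(Y,b \right)} = 2 Y \left(322 + b\right)$ ($r{\left(Y,b \right)} = \left(Y + Y\right) \left(b + 322\right) = 2 Y \left(322 + b\right)$)
$R = 28$
$s{\left(y \right)} = 28 - y$
$r{\left(-273,-149 \right)} - s{\left(636 \right)} = 2 \left(-273\right) \left(322 - 149\right) - \left(28 - 636\right) = 2 \left(-273\right) 173 - \left(28 - 636\right) = -94458 - -608 = -94458 + 608 = -93850$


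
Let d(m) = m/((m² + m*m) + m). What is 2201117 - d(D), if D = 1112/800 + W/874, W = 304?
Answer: 11329148049/5147 ≈ 2.2011e+6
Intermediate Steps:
D = 3997/2300 (D = 1112/800 + 304/874 = 1112*(1/800) + 304*(1/874) = 139/100 + 8/23 = 3997/2300 ≈ 1.7378)
d(m) = m/(m + 2*m²) (d(m) = m/((m² + m²) + m) = m/(2*m² + m) = m/(m + 2*m²))
2201117 - d(D) = 2201117 - 1/(1 + 2*(3997/2300)) = 2201117 - 1/(1 + 3997/1150) = 2201117 - 1/5147/1150 = 2201117 - 1*1150/5147 = 2201117 - 1150/5147 = 11329148049/5147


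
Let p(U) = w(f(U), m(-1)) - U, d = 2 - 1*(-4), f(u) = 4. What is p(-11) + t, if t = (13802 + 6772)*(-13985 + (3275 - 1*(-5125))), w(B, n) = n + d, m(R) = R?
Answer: -114905774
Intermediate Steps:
d = 6 (d = 2 + 4 = 6)
w(B, n) = 6 + n (w(B, n) = n + 6 = 6 + n)
t = -114905790 (t = 20574*(-13985 + (3275 + 5125)) = 20574*(-13985 + 8400) = 20574*(-5585) = -114905790)
p(U) = 5 - U (p(U) = (6 - 1) - U = 5 - U)
p(-11) + t = (5 - 1*(-11)) - 114905790 = (5 + 11) - 114905790 = 16 - 114905790 = -114905774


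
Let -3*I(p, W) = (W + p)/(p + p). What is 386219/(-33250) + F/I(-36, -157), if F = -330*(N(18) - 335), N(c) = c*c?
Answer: -26145200267/6417250 ≈ -4074.2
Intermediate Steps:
N(c) = c**2
F = 3630 (F = -330*(18**2 - 335) = -330*(324 - 335) = -330*(-11) = 3630)
I(p, W) = -(W + p)/(6*p) (I(p, W) = -(W + p)/(3*(p + p)) = -(W + p)/(3*(2*p)) = -(W + p)*1/(2*p)/3 = -(W + p)/(6*p))
386219/(-33250) + F/I(-36, -157) = 386219/(-33250) + 3630/(((1/6)*(-1*(-157) - 1*(-36))/(-36))) = 386219*(-1/33250) + 3630/(((1/6)*(-1/36)*(157 + 36))) = -386219/33250 + 3630/(((1/6)*(-1/36)*193)) = -386219/33250 + 3630/(-193/216) = -386219/33250 + 3630*(-216/193) = -386219/33250 - 784080/193 = -26145200267/6417250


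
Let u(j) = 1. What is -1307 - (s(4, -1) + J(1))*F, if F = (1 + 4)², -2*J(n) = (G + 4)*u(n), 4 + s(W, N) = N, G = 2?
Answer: -1107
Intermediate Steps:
s(W, N) = -4 + N
J(n) = -3 (J(n) = -(2 + 4)/2 = -3)
F = 25 (F = 5² = 25)
-1307 - (s(4, -1) + J(1))*F = -1307 - ((-4 - 1) - 3)*25 = -1307 - (-5 - 3)*25 = -1307 - (-8)*25 = -1307 - 1*(-200) = -1307 + 200 = -1107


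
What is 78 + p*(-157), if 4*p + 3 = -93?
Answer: 3846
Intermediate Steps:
p = -24 (p = -3/4 + (1/4)*(-93) = -3/4 - 93/4 = -24)
78 + p*(-157) = 78 - 24*(-157) = 78 + 3768 = 3846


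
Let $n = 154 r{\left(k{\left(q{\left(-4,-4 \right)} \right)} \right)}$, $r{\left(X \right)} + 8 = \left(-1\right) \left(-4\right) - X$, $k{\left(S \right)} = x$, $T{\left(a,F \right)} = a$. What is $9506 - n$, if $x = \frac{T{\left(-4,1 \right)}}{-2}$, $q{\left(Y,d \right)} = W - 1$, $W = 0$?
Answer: $10430$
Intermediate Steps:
$q{\left(Y,d \right)} = -1$ ($q{\left(Y,d \right)} = 0 - 1 = -1$)
$x = 2$ ($x = - \frac{4}{-2} = \left(-4\right) \left(- \frac{1}{2}\right) = 2$)
$k{\left(S \right)} = 2$
$r{\left(X \right)} = -4 - X$ ($r{\left(X \right)} = -8 - \left(-4 + X\right) = -4 - X$)
$n = -924$ ($n = 154 \left(-4 - 2\right) = 154 \left(-6\right) = -924$)
$9506 - n = 9506 - -924 = 9506 + 924 = 10430$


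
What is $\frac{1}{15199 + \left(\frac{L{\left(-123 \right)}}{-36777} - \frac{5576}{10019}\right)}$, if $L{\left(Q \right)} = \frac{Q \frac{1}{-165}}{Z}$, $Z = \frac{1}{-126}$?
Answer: $\frac{164762455}{2504133277023} \approx 6.5796 \cdot 10^{-5}$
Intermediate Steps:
$Z = - \frac{1}{126} \approx -0.0079365$
$L{\left(Q \right)} = \frac{42 Q}{55}$ ($L{\left(Q \right)} = \frac{Q \frac{1}{-165}}{- \frac{1}{126}} = Q \left(- \frac{1}{165}\right) \left(-126\right) = - \frac{Q}{165} \left(-126\right) = \frac{42 Q}{55}$)
$\frac{1}{15199 + \left(\frac{L{\left(-123 \right)}}{-36777} - \frac{5576}{10019}\right)} = \frac{1}{15199 - \left(\frac{5576}{10019} - \frac{\frac{42}{55} \left(-123\right)}{-36777}\right)} = \frac{1}{15199 - \frac{91276522}{164762455}} = \frac{1}{\frac{2504133277023}{164762455}} = \frac{164762455}{2504133277023}$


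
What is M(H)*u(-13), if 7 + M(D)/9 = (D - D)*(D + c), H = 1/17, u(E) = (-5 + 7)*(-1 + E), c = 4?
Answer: 1764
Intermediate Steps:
u(E) = -2 + 2*E (u(E) = 2*(-1 + E) = -2 + 2*E)
H = 1/17 ≈ 0.058824
M(D) = -63 (M(D) = -63 + 9*((D - D)*(D + 4)) = -63 + 9*(0*(4 + D)) = -63 + 9*0 = -63 + 0 = -63)
M(H)*u(-13) = -63*(-2 + 2*(-13)) = -63*(-2 - 26) = -63*(-28) = 1764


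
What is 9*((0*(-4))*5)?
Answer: 0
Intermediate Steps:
9*((0*(-4))*5) = 9*(0*5) = 9*0 = 0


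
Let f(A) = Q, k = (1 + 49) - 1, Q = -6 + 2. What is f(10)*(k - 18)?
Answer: -124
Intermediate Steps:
Q = -4
k = 49 (k = 50 - 1 = 49)
f(A) = -4
f(10)*(k - 18) = -4*(49 - 18) = -4*31 = -124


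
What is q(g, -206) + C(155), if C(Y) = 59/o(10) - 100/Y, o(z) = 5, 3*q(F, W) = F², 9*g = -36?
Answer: 7667/465 ≈ 16.488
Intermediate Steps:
g = -4 (g = (⅑)*(-36) = -4)
q(F, W) = F²/3
C(Y) = 59/5 - 100/Y
q(g, -206) + C(155) = (⅓)*(-4)² + (59/5 - 100/155) = (⅓)*16 + (59/5 - 100*1/155) = 16/3 + (59/5 - 20/31) = 16/3 + 1729/155 = 7667/465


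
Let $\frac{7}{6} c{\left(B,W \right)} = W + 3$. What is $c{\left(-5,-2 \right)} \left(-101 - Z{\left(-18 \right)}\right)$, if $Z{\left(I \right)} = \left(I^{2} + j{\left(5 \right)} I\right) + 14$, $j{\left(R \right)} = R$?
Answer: $- \frac{2094}{7} \approx -299.14$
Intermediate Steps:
$c{\left(B,W \right)} = \frac{18}{7} + \frac{6 W}{7}$ ($c{\left(B,W \right)} = \frac{6 \left(W + 3\right)}{7} = \frac{6 \left(3 + W\right)}{7} = \frac{18}{7} + \frac{6 W}{7}$)
$Z{\left(I \right)} = 14 + I^{2} + 5 I$ ($Z{\left(I \right)} = \left(I^{2} + 5 I\right) + 14 = 14 + I^{2} + 5 I$)
$c{\left(-5,-2 \right)} \left(-101 - Z{\left(-18 \right)}\right) = \left(\frac{18}{7} + \frac{6}{7} \left(-2\right)\right) \left(-101 - \left(14 + \left(-18\right)^{2} + 5 \left(-18\right)\right)\right) = \left(\frac{18}{7} - \frac{12}{7}\right) \left(-101 - \left(14 + 324 - 90\right)\right) = \frac{6 \left(-101 - 248\right)}{7} = \frac{6}{7} \left(-349\right) = - \frac{2094}{7}$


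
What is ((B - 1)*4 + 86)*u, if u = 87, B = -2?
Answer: 6438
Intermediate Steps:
((B - 1)*4 + 86)*u = ((-2 - 1)*4 + 86)*87 = (-3*4 + 86)*87 = (-12 + 86)*87 = 74*87 = 6438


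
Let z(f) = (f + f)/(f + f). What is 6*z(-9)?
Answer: 6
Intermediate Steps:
z(f) = 1 (z(f) = (2*f)/((2*f)) = (2*f)*(1/(2*f)) = 1)
6*z(-9) = 6*1 = 6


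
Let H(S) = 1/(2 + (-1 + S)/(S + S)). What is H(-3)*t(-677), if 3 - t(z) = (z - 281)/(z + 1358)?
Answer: 3001/1816 ≈ 1.6525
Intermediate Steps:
t(z) = 3 - (-281 + z)/(1358 + z) (t(z) = 3 - (z - 281)/(z + 1358) = 3 - (-281 + z)/(1358 + z))
H(S) = 1/(2 + (-1 + S)/(2*S)) (H(S) = 1/(2 + (-1 + S)/((2*S))) = 1/(2 + (-1 + S)*(1/(2*S))) = 1/(2 + (-1 + S)/(2*S)))
H(-3)*t(-677) = (2*(-3)/(-1 + 5*(-3)))*((4355 + 2*(-677))/(1358 - 677)) = (2*(-3)/(-1 - 15))*((4355 - 1354)/681) = (2*(-3)/(-16))*((1/681)*3001) = (2*(-3)*(-1/16))*(3001/681) = (3/8)*(3001/681) = 3001/1816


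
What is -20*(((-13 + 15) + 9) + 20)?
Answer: -620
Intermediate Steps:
-20*(((-13 + 15) + 9) + 20) = -20*((2 + 9) + 20) = -20*(11 + 20) = -20*31 = -620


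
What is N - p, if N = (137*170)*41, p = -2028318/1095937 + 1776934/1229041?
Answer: 1286191069440795010/1346951506417 ≈ 9.5489e+5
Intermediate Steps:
p = -545478265880/1346951506417 (p = -2028318*1/1095937 + 1776934*(1/1229041) = -2028318/1095937 + 1776934/1229041 = -545478265880/1346951506417 ≈ -0.40497)
N = 954890 (N = 23290*41 = 954890)
N - p = 954890 - 1*(-545478265880/1346951506417) = 954890 + 545478265880/1346951506417 = 1286191069440795010/1346951506417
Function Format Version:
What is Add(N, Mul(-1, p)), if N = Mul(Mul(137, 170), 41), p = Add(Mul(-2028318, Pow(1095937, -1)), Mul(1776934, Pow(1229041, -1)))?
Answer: Rational(1286191069440795010, 1346951506417) ≈ 9.5489e+5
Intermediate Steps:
p = Rational(-545478265880, 1346951506417) (p = Add(Mul(-2028318, Rational(1, 1095937)), Mul(1776934, Rational(1, 1229041))) = Add(Rational(-2028318, 1095937), Rational(1776934, 1229041)) = Rational(-545478265880, 1346951506417) ≈ -0.40497)
N = 954890 (N = Mul(23290, 41) = 954890)
Add(N, Mul(-1, p)) = Add(954890, Mul(-1, Rational(-545478265880, 1346951506417))) = Add(954890, Rational(545478265880, 1346951506417)) = Rational(1286191069440795010, 1346951506417)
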